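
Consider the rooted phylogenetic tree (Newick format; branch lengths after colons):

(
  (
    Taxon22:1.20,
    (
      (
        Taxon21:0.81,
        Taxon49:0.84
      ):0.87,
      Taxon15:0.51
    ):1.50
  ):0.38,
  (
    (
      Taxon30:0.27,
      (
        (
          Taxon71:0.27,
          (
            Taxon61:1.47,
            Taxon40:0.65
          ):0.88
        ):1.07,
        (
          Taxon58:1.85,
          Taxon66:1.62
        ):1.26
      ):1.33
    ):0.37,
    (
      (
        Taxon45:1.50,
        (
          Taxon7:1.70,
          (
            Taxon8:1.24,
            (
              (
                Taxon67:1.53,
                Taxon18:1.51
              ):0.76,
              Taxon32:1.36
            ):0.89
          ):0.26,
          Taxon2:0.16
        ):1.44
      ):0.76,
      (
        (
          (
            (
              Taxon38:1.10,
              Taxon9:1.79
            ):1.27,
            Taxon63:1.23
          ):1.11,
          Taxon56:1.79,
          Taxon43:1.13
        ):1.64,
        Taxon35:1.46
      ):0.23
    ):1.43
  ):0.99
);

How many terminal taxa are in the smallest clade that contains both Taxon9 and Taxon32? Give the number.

13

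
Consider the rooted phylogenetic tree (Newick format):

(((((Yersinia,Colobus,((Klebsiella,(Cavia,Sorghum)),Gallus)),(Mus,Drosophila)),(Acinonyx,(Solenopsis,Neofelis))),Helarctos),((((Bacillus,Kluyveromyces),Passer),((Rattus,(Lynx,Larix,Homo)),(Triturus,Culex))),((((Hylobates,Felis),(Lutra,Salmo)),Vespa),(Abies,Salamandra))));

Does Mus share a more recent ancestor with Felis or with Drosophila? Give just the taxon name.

The MRCA of Mus and Drosophila subtends (Mus,Drosophila) (2 taxa).
The MRCA of Mus and Felis is the root, subtending the entire tree (28 taxa).
The first is nested inside the second, so Mus shares a more recent common ancestor with Drosophila.

Drosophila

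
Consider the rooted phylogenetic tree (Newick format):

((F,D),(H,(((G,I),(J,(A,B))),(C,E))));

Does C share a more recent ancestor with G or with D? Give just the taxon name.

G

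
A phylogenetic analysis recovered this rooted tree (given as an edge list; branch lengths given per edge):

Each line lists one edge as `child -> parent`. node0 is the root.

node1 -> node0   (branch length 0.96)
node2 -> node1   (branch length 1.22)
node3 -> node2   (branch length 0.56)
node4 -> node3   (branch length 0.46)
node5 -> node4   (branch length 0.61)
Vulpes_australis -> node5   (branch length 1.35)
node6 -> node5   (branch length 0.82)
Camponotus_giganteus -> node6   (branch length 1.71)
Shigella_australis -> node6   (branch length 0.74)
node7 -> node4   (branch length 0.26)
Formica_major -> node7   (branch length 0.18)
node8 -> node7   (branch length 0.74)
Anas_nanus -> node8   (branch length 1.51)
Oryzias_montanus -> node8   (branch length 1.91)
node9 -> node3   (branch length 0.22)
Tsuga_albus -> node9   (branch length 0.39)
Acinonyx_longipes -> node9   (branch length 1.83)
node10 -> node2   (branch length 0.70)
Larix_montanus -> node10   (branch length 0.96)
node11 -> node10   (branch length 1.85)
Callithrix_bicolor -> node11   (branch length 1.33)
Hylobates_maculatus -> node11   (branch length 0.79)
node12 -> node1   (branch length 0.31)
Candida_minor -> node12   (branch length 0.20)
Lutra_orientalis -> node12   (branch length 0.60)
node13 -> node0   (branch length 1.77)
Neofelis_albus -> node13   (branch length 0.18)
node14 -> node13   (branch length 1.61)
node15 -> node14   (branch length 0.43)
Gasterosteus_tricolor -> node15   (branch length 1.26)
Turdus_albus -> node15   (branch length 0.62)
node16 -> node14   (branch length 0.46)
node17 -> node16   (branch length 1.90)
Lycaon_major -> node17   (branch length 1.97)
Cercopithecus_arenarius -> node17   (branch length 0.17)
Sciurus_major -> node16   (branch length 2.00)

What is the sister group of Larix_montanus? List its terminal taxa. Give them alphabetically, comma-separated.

Callithrix_bicolor, Hylobates_maculatus

Larix_montanus attaches to the tree at the node subtending (Larix_montanus,(Callithrix_bicolor,Hylobates_maculatus)).
The other lineage descending from that same node — the sister group — is (Callithrix_bicolor,Hylobates_maculatus); its 2 tips in alphabetical order are the answer.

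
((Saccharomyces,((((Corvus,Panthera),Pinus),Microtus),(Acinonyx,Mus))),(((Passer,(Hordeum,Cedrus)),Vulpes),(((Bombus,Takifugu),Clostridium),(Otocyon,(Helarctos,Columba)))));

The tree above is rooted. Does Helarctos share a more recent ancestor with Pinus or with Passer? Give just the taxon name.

Passer

The MRCA of Helarctos and Passer subtends (((Passer,(Hordeum,Cedrus)),Vulpes),(((Bombus,Takifugu),Clostridium),(Otocyon,(Helarctos,Columba)))) (10 taxa).
The MRCA of Helarctos and Pinus is the root, subtending the entire tree (17 taxa).
The first is nested inside the second, so Helarctos shares a more recent common ancestor with Passer.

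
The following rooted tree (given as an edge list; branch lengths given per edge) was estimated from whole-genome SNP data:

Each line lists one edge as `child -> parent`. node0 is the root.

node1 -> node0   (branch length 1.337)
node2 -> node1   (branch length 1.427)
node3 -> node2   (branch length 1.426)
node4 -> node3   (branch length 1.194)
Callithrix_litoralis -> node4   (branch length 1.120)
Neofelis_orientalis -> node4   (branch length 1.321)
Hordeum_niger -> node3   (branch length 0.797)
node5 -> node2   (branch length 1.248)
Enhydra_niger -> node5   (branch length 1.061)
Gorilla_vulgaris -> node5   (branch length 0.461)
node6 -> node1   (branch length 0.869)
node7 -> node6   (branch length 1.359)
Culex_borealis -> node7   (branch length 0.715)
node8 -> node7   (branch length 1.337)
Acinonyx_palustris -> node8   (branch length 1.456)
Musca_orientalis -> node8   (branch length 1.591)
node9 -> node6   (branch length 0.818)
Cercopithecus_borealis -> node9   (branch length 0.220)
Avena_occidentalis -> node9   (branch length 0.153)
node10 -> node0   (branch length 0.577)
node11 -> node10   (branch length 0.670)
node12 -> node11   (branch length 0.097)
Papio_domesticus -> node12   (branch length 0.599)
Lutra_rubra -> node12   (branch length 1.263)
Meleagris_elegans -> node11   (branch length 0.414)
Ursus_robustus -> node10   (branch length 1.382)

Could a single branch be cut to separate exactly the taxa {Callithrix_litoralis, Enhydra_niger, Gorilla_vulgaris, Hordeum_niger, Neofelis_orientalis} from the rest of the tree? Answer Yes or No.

The most recent common ancestor of these taxa subtends (((Callithrix_litoralis,Neofelis_orientalis),Hordeum_niger),(Enhydra_niger,Gorilla_vulgaris)).
That clade has exactly 5 tips — every listed taxon and nothing else — so the group is monophyletic.

Yes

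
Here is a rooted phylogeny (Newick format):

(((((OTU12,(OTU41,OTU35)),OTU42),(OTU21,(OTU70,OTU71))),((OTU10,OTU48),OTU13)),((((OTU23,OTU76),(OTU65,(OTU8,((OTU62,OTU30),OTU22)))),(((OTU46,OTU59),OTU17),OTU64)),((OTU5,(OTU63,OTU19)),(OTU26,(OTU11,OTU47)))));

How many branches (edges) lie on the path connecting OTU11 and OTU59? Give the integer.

The MRCA of OTU11 and OTU59 is the node subtending ((((OTU23,OTU76),(OTU65,(OTU8,((OTU62,OTU30),OTU22)))),(((OTU46,OTU59),OTU17),OTU64)),((OTU5,(OTU63,OTU19)),(OTU26,(OTU11,OTU47)))).
From OTU11 up to that node: 4 branches. From OTU59 up to the same node: 5 branches. Total: 4 + 5 = 9.

9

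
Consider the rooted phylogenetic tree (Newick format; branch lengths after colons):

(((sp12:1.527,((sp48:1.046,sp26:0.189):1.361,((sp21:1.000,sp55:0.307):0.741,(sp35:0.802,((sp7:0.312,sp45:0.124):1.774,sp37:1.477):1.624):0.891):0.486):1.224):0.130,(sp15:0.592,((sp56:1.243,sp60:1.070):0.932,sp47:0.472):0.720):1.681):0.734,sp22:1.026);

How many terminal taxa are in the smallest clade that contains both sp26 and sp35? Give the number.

8

The MRCA of sp26 and sp35 is the node subtending ((sp48,sp26),((sp21,sp55),(sp35,((sp7,sp45),sp37)))).
That clade contains 8 terminal taxa: sp21, sp26, sp35, sp37, sp45, sp48, sp55, sp7.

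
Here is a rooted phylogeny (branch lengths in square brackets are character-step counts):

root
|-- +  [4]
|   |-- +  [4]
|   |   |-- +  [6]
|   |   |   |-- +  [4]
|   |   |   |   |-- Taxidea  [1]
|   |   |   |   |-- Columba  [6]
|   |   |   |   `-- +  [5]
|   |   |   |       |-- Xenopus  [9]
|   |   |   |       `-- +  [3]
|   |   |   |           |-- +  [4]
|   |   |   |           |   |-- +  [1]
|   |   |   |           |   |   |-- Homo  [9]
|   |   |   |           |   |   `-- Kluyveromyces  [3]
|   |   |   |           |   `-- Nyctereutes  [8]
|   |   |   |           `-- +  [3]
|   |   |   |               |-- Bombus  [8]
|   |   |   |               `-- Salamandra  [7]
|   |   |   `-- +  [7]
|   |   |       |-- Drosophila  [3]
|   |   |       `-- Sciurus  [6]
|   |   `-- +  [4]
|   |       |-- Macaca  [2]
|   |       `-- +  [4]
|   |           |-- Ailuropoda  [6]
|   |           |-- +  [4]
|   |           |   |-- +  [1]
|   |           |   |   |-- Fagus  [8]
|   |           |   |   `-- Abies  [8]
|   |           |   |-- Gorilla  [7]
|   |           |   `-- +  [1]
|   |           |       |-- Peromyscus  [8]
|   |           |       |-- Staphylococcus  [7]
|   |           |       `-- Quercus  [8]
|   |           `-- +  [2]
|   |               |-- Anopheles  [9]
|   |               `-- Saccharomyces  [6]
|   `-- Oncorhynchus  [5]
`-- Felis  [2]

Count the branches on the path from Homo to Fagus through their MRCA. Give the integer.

12

The MRCA of Homo and Fagus is the node subtending (((Taxidea,Columba,(Xenopus,(((Homo,Kluyveromyces),Nyctereutes),(Bombus,Salamandra)))),(Drosophila,Sciurus)),(Macaca,(Ailuropoda,((Fagus,Abies),Gorilla,(Peromyscus,Staphylococcus,Quercus)),(Anopheles,Saccharomyces)))).
From Homo up to that node: 7 branches. From Fagus up to the same node: 5 branches. Total: 7 + 5 = 12.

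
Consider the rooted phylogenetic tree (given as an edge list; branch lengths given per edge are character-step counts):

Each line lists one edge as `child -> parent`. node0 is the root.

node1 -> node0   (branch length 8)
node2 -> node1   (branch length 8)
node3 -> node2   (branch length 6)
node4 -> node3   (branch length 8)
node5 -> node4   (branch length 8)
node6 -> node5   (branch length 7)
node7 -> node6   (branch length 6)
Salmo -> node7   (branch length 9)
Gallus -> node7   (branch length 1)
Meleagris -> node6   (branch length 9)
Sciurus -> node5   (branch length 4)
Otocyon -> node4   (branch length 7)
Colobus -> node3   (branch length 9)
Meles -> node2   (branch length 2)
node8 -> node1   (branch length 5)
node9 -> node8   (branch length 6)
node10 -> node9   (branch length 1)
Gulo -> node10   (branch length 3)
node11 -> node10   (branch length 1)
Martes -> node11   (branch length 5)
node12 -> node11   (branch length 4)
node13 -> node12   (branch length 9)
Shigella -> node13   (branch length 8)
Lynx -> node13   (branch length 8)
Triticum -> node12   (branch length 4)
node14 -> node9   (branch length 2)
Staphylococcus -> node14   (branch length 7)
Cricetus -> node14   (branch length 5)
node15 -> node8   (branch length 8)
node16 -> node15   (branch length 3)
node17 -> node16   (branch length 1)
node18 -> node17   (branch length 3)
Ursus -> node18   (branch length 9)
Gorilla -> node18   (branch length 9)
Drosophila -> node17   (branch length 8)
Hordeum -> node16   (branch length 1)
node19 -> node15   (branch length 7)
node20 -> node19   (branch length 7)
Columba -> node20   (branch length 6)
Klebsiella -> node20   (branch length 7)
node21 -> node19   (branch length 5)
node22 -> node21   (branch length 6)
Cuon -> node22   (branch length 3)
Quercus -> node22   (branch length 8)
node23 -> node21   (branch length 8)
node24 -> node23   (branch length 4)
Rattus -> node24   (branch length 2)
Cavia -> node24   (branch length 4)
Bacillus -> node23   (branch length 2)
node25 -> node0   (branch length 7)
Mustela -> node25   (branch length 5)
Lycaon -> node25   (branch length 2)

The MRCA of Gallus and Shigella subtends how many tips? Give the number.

The MRCA of Gallus and Shigella is the node subtending (((((((Salmo,Gallus),Meleagris),Sciurus),Otocyon),Colobus),Meles),(((Gulo,(Martes,((Shigella,Lynx),Triticum))),(Staphylococcus,Cricetus)),((((Ursus,Gorilla),Drosophila),Hordeum),((Columba,Klebsiella),((Cuon,Quercus),((Rattus,Cavia),Bacillus)))))).
That clade contains 25 terminal taxa: Bacillus, Cavia, Colobus, Columba, Cricetus, Cuon, Drosophila, Gallus, Gorilla, Gulo, Hordeum, Klebsiella, Lynx, Martes, Meleagris, Meles, Otocyon, Quercus, Rattus, Salmo, Sciurus, Shigella, Staphylococcus, Triticum, Ursus.

25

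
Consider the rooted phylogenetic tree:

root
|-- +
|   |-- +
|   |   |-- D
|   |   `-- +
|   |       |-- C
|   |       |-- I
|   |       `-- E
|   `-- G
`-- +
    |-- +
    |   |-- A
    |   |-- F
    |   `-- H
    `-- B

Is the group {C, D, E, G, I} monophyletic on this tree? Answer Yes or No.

Yes

The most recent common ancestor of these taxa subtends ((D,(C,I,E)),G).
That clade has exactly 5 tips — every listed taxon and nothing else — so the group is monophyletic.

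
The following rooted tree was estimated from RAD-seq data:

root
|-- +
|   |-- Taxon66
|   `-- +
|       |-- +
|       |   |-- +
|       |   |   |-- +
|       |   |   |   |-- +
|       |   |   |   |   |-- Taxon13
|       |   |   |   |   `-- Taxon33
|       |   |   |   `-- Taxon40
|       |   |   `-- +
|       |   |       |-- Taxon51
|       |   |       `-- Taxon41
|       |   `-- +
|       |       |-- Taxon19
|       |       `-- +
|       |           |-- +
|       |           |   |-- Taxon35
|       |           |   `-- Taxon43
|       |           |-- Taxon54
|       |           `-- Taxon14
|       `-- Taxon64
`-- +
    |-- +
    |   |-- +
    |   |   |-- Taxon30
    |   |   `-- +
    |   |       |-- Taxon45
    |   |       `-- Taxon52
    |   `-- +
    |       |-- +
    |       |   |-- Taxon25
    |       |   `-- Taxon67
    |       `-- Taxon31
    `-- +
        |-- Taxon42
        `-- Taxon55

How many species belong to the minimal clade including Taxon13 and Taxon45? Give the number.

The MRCA of Taxon13 and Taxon45 is the root, so the clade is the entire tree.
That clade contains 20 terminal taxa: Taxon13, Taxon14, Taxon19, Taxon25, Taxon30, Taxon31, Taxon33, Taxon35, Taxon40, Taxon41, Taxon42, Taxon43, Taxon45, Taxon51, Taxon52, Taxon54, Taxon55, Taxon64, Taxon66, Taxon67.

20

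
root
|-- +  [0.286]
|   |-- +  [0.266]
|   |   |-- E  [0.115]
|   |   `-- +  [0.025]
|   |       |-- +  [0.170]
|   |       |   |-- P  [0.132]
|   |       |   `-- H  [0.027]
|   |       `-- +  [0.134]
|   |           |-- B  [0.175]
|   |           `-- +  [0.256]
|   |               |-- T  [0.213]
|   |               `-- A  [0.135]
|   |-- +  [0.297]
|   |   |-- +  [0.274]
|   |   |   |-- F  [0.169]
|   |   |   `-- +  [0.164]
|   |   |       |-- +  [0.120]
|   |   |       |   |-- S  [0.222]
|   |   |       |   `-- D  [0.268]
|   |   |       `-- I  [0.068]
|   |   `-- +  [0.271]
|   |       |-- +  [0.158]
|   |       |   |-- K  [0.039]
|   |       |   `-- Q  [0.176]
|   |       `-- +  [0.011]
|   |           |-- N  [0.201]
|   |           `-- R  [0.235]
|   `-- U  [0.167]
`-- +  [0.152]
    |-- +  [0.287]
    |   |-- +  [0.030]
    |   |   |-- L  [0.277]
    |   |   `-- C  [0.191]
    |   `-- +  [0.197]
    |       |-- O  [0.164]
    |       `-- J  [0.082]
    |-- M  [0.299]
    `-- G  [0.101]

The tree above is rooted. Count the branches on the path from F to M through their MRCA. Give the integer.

The MRCA of F and M is the root of the tree.
From F up to that node: 4 branches. From M up to the same node: 2 branches. Total: 4 + 2 = 6.

6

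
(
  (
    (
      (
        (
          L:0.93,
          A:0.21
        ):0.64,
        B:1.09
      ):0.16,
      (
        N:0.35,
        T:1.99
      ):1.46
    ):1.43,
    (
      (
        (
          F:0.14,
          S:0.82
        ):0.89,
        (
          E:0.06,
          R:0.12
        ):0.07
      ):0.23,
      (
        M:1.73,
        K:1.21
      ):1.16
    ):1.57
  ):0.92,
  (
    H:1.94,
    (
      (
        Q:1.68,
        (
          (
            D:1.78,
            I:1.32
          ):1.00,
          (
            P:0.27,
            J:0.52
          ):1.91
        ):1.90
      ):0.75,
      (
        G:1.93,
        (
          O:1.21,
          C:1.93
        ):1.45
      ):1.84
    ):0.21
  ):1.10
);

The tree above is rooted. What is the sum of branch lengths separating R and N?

5.23

The path runs R → … → MRCA → … → N; the MRCA is the node subtending ((((L,A),B),(N,T)),(((F,S),(E,R)),(M,K))).
Branch lengths along that path: 0.12 + 0.07 + 0.23 + 1.57 + 1.43 + 1.46 + 0.35 = 5.23.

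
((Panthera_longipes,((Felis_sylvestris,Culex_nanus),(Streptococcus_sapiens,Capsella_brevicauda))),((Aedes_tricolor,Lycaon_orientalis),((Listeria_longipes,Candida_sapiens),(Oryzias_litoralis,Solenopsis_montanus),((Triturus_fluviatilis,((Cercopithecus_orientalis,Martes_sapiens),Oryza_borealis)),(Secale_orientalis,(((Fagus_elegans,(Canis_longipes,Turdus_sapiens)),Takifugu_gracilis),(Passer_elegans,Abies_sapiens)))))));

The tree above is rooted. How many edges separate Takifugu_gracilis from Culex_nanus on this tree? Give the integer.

11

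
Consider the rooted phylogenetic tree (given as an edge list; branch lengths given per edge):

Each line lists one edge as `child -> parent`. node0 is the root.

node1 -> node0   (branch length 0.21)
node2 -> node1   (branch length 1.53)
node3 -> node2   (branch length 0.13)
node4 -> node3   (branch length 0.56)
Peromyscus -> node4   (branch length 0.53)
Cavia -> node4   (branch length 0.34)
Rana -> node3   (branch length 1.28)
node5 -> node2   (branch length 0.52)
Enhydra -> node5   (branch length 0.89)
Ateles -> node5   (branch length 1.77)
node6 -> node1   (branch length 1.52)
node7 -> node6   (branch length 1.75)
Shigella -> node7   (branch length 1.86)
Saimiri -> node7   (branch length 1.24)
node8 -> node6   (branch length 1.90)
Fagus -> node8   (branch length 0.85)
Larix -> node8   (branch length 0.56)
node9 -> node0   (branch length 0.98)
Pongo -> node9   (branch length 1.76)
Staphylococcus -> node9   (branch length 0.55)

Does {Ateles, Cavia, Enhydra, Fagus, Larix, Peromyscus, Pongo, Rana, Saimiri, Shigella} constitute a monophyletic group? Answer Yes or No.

No

The MRCA of the listed taxa is the root, so the smallest clade containing them is the whole tree.
That clade also contains Staphylococcus, which is not in the proposed group, so the group is not monophyletic.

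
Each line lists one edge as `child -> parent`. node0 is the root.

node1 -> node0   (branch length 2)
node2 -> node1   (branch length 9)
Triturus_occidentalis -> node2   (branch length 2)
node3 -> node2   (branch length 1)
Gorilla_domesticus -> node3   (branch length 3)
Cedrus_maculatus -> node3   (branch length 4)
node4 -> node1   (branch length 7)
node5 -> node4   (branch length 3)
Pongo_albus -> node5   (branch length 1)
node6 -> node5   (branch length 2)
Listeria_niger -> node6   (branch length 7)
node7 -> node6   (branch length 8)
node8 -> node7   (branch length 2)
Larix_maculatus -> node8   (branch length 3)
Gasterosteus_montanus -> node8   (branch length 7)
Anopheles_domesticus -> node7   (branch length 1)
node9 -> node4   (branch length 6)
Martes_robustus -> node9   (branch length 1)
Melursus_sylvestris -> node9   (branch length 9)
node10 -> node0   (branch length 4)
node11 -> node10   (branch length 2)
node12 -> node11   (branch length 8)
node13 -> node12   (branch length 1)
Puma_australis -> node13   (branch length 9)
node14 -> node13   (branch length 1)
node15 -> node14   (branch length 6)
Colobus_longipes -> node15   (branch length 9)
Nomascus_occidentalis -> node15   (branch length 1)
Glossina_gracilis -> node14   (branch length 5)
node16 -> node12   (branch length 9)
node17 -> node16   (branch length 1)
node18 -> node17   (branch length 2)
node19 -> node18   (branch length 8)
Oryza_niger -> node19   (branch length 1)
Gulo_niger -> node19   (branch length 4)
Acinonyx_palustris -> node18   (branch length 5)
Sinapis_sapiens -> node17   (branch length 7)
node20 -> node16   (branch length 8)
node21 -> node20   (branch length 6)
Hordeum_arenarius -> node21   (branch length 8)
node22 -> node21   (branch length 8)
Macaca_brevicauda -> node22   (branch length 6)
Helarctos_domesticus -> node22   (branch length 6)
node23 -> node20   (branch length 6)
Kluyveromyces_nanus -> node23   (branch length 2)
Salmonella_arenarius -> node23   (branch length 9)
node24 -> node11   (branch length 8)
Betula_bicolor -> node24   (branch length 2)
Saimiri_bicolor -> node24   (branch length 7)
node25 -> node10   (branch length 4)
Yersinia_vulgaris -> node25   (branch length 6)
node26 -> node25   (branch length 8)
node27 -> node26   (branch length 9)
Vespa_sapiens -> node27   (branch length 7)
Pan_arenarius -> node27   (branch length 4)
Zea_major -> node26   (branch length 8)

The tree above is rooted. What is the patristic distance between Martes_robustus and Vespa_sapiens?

The path runs Martes_robustus → … → MRCA → … → Vespa_sapiens; the MRCA is the root of the tree.
Branch lengths along that path: 1 + 6 + 7 + 2 + 4 + 4 + 8 + 9 + 7 = 48.

48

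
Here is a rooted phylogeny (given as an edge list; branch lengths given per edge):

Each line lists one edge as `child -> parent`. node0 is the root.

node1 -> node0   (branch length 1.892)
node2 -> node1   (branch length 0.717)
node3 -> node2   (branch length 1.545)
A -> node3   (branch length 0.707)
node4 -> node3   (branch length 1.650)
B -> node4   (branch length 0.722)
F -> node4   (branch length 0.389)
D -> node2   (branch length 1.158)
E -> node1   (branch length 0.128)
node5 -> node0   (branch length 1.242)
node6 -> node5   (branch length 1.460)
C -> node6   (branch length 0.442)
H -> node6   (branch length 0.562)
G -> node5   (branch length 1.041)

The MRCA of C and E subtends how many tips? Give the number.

8

The MRCA of C and E is the root, so the clade is the entire tree.
That clade contains 8 terminal taxa: A, B, C, D, E, F, G, H.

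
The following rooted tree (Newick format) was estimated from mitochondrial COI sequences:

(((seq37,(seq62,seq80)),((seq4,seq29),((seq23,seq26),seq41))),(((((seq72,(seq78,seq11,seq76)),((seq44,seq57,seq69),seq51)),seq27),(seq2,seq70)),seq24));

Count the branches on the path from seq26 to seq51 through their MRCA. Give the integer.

11

The MRCA of seq26 and seq51 is the root of the tree.
From seq26 up to that node: 5 branches. From seq51 up to the same node: 6 branches. Total: 5 + 6 = 11.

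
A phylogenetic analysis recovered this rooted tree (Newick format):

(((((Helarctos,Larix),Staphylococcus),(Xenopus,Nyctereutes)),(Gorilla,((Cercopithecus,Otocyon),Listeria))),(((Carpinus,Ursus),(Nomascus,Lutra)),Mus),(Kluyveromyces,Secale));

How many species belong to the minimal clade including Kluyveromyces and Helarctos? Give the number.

16

The MRCA of Kluyveromyces and Helarctos is the root, so the clade is the entire tree.
That clade contains 16 terminal taxa: Carpinus, Cercopithecus, Gorilla, Helarctos, Kluyveromyces, Larix, Listeria, Lutra, Mus, Nomascus, Nyctereutes, Otocyon, Secale, Staphylococcus, Ursus, Xenopus.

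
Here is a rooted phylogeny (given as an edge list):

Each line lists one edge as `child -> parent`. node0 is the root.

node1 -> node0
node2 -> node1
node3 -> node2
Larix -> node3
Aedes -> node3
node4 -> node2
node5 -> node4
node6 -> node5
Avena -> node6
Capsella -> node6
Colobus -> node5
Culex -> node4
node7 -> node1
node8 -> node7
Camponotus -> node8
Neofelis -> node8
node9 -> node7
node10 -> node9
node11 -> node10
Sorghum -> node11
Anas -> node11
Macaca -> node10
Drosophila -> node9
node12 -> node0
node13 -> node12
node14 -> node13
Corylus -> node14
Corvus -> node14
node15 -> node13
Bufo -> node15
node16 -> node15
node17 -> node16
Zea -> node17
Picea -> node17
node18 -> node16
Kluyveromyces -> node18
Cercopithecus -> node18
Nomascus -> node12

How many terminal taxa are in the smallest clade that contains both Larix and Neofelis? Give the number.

12

The MRCA of Larix and Neofelis is the node subtending (((Larix,Aedes),(((Avena,Capsella),Colobus),Culex)),((Camponotus,Neofelis),(((Sorghum,Anas),Macaca),Drosophila))).
That clade contains 12 terminal taxa: Aedes, Anas, Avena, Camponotus, Capsella, Colobus, Culex, Drosophila, Larix, Macaca, Neofelis, Sorghum.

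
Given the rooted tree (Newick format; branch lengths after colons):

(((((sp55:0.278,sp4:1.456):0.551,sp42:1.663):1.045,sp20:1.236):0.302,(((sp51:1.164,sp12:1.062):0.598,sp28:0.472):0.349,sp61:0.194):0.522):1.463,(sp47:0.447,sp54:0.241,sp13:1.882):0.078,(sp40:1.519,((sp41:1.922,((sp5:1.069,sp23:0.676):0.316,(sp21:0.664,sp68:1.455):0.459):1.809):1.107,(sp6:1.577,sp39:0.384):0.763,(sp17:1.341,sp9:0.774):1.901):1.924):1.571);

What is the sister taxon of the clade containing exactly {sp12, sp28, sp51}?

sp61

The clade containing exactly {sp12, sp28, sp51} attaches to the tree at the node subtending (((sp51,sp12),sp28),sp61).
The other lineage descending from that same node — the sister group — is the single tip sp61.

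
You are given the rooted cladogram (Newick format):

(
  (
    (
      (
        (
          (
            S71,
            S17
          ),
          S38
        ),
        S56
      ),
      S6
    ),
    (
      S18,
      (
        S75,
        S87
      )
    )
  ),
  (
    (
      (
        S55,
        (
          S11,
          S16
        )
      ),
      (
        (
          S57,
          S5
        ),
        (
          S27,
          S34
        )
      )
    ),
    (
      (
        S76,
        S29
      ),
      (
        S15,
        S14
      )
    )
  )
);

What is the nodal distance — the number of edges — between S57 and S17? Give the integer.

The MRCA of S57 and S17 is the root of the tree.
From S57 up to that node: 5 branches. From S17 up to the same node: 6 branches. Total: 5 + 6 = 11.

11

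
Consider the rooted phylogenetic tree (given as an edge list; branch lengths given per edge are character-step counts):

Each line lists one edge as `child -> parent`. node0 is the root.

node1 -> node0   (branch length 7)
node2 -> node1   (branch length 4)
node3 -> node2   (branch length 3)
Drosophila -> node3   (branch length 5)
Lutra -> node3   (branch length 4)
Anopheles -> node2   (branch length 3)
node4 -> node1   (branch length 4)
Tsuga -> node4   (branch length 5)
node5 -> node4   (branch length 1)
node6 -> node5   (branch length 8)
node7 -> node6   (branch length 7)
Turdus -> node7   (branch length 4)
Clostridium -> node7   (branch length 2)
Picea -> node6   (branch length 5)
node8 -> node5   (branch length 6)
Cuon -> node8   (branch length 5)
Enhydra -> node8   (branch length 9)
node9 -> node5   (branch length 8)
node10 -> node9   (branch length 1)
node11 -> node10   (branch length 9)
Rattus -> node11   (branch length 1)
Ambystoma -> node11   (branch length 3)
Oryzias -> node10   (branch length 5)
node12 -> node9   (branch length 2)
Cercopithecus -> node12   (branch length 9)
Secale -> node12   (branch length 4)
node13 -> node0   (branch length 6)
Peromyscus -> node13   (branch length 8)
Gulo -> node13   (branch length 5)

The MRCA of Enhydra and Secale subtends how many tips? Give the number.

10

The MRCA of Enhydra and Secale is the node subtending (((Turdus,Clostridium),Picea),(Cuon,Enhydra),(((Rattus,Ambystoma),Oryzias),(Cercopithecus,Secale))).
That clade contains 10 terminal taxa: Ambystoma, Cercopithecus, Clostridium, Cuon, Enhydra, Oryzias, Picea, Rattus, Secale, Turdus.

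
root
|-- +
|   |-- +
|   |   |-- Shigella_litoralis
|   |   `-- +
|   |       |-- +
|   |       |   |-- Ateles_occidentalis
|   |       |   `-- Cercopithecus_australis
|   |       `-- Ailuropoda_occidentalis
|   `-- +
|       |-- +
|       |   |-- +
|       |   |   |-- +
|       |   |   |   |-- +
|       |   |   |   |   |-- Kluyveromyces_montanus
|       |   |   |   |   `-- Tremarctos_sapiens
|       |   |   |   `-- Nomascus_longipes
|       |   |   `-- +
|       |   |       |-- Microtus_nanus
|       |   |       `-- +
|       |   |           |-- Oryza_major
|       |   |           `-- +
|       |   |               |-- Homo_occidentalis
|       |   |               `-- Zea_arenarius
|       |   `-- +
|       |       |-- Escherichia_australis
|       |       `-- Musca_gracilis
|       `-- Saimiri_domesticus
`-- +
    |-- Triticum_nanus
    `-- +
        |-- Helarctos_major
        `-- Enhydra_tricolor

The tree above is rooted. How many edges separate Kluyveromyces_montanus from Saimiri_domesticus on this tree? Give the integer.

6

The MRCA of Kluyveromyces_montanus and Saimiri_domesticus is the node subtending (((((Kluyveromyces_montanus,Tremarctos_sapiens),Nomascus_longipes),(Microtus_nanus,(Oryza_major,(Homo_occidentalis,Zea_arenarius)))),(Escherichia_australis,Musca_gracilis)),Saimiri_domesticus).
From Kluyveromyces_montanus up to that node: 5 branches. From Saimiri_domesticus up to the same node: 1 branch. Total: 5 + 1 = 6.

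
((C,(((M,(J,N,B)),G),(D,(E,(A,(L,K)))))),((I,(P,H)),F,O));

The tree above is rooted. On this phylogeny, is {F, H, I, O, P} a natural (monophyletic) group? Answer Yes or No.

The most recent common ancestor of these taxa subtends ((I,(P,H)),F,O).
That clade has exactly 5 tips — every listed taxon and nothing else — so the group is monophyletic.

Yes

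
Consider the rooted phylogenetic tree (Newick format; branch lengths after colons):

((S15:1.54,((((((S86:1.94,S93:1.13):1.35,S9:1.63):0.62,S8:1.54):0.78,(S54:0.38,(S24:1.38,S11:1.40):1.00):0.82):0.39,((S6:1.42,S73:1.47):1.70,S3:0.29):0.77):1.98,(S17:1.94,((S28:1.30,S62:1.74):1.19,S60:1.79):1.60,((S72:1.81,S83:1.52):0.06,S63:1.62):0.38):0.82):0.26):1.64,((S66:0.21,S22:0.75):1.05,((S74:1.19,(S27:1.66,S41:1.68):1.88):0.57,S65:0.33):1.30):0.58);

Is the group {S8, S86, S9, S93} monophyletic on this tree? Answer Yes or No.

The most recent common ancestor of these taxa subtends (((S86,S93),S9),S8).
That clade has exactly 4 tips — every listed taxon and nothing else — so the group is monophyletic.

Yes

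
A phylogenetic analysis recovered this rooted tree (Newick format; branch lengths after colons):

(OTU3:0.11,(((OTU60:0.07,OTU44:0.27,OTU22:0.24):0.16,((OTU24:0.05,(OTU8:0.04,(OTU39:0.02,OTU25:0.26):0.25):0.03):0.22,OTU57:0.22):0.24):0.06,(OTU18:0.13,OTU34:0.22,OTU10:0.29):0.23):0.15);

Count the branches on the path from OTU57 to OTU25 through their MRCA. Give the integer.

The MRCA of OTU57 and OTU25 is the node subtending ((OTU24,(OTU8,(OTU39,OTU25))),OTU57).
From OTU57 up to that node: 1 branch. From OTU25 up to the same node: 4 branches. Total: 1 + 4 = 5.

5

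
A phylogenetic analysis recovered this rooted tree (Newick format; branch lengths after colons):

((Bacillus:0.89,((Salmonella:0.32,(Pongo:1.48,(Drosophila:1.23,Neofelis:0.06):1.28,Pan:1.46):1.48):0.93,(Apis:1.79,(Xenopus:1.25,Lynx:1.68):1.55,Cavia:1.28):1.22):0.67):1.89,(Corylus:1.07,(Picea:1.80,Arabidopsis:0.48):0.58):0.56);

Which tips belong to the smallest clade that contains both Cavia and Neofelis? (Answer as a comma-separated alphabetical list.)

Apis, Cavia, Drosophila, Lynx, Neofelis, Pan, Pongo, Salmonella, Xenopus

Tracing Cavia: it sits inside (Apis,(Xenopus,Lynx),Cavia).
Tracing Neofelis: it sits inside (Drosophila,Neofelis).
The smallest clade enclosing both is ((Salmonella,(Pongo,(Drosophila,Neofelis),Pan)),(Apis,(Xenopus,Lynx),Cavia)); the answer is its 9 terminal taxa in alphabetical order.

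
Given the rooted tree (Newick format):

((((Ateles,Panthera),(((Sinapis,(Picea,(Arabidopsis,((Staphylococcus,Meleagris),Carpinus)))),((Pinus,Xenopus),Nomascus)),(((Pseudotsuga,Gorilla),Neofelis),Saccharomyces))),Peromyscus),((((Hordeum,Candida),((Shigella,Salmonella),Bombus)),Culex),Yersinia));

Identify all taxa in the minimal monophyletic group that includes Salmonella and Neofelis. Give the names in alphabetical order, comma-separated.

Tracing Salmonella: it sits inside (Shigella,Salmonella).
Tracing Neofelis: it sits inside ((Pseudotsuga,Gorilla),Neofelis).
The smallest clade enclosing both is the whole tree (their MRCA is the root), so the answer is all 23 tips in alphabetical order.

Arabidopsis, Ateles, Bombus, Candida, Carpinus, Culex, Gorilla, Hordeum, Meleagris, Neofelis, Nomascus, Panthera, Peromyscus, Picea, Pinus, Pseudotsuga, Saccharomyces, Salmonella, Shigella, Sinapis, Staphylococcus, Xenopus, Yersinia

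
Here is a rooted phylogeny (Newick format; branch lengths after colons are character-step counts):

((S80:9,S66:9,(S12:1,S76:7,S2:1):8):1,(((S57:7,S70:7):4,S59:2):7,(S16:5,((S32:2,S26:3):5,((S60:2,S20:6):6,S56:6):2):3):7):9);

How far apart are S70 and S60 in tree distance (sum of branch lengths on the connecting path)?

38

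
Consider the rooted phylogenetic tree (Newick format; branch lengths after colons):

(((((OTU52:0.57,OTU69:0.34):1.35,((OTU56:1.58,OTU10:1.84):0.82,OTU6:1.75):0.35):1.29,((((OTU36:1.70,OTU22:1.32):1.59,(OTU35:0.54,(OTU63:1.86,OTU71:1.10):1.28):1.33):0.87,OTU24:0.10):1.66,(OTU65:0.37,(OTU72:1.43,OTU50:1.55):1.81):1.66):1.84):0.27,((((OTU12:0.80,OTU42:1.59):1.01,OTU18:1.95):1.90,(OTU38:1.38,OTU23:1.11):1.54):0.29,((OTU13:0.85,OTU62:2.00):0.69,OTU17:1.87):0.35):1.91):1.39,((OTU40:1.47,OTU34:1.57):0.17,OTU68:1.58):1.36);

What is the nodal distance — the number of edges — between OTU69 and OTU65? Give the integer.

The MRCA of OTU69 and OTU65 is the node subtending (((OTU52,OTU69),((OTU56,OTU10),OTU6)),((((OTU36,OTU22),(OTU35,(OTU63,OTU71))),OTU24),(OTU65,(OTU72,OTU50)))).
From OTU69 up to that node: 3 branches. From OTU65 up to the same node: 3 branches. Total: 3 + 3 = 6.

6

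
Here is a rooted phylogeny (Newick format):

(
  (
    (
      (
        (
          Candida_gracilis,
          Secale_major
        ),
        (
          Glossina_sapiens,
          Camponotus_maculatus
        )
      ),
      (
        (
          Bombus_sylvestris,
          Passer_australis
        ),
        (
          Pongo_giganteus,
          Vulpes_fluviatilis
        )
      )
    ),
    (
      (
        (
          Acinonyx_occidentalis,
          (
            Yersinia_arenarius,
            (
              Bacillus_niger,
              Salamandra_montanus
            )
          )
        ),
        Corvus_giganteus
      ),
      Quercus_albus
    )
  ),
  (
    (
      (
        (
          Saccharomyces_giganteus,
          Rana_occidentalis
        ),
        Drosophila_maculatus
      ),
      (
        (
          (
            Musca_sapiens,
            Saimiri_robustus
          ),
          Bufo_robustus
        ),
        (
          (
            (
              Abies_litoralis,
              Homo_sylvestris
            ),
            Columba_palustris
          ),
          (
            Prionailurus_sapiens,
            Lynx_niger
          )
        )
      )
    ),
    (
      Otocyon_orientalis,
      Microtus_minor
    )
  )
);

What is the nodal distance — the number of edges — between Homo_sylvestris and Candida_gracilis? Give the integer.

12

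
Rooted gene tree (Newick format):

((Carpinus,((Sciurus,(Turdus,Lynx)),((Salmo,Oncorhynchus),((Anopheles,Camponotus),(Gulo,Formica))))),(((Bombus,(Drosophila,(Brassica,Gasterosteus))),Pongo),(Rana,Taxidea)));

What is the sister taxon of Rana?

Taxidea

Rana attaches to the tree at the node subtending (Rana,Taxidea).
The other lineage descending from that same node — the sister group — is the single tip Taxidea.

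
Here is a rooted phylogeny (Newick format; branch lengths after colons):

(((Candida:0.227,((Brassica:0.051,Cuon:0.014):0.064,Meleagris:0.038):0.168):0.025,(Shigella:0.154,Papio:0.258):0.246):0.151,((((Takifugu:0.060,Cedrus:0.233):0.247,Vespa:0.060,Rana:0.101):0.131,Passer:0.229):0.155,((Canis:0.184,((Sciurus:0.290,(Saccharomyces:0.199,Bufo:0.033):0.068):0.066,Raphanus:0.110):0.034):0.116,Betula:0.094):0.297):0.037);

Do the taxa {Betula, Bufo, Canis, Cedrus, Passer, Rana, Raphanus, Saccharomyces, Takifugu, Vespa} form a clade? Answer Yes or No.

No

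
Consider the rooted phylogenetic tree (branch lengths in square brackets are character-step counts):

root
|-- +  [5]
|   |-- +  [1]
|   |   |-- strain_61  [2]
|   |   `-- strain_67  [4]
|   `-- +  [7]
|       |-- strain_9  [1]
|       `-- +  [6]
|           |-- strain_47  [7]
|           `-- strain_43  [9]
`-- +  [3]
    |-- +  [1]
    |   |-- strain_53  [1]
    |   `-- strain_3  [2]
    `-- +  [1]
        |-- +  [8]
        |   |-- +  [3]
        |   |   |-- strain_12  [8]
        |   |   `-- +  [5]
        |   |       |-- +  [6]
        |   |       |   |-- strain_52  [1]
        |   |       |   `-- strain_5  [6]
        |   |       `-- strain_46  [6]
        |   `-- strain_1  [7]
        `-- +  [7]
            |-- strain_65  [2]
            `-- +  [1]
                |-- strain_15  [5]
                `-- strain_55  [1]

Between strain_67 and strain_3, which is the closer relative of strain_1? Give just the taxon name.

strain_3

The MRCA of strain_1 and strain_3 subtends ((strain_53,strain_3),(((strain_12,((strain_52,strain_5),strain_46)),strain_1),(strain_65,(strain_15,strain_55)))) (10 taxa).
The MRCA of strain_1 and strain_67 is the root, subtending the entire tree (15 taxa).
The first is nested inside the second, so strain_1 shares a more recent common ancestor with strain_3.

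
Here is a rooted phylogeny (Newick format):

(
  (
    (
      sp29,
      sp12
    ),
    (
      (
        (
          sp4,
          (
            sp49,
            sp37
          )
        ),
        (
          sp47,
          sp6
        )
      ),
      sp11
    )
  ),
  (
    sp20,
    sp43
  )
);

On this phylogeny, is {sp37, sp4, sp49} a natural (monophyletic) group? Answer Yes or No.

Yes

The most recent common ancestor of these taxa subtends (sp4,(sp49,sp37)).
That clade has exactly 3 tips — every listed taxon and nothing else — so the group is monophyletic.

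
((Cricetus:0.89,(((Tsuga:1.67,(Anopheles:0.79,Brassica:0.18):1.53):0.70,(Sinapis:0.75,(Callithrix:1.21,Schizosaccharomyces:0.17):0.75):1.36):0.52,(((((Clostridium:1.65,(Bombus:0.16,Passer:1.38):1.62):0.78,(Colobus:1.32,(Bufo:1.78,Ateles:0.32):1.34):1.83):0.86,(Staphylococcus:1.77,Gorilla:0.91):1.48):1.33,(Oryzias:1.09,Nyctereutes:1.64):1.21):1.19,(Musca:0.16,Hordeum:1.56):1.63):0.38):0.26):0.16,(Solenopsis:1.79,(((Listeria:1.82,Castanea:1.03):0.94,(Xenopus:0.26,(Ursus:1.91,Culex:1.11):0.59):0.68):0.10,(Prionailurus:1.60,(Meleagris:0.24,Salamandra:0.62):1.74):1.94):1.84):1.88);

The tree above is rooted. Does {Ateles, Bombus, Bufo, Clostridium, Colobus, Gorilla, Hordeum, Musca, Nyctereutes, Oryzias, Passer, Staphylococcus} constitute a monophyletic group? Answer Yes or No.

The most recent common ancestor of these taxa subtends (((((Clostridium,(Bombus,Passer)),(Colobus,(Bufo,Ateles))),(Staphylococcus,Gorilla)),(Oryzias,Nyctereutes)),(Musca,Hordeum)).
That clade has exactly 12 tips — every listed taxon and nothing else — so the group is monophyletic.

Yes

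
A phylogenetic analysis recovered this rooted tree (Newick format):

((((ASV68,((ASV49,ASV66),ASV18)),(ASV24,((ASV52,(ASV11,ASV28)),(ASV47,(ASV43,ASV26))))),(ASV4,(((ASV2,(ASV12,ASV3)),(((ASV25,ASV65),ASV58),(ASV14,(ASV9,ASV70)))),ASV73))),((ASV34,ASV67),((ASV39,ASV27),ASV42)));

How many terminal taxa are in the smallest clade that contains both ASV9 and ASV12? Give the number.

The MRCA of ASV9 and ASV12 is the node subtending ((ASV2,(ASV12,ASV3)),(((ASV25,ASV65),ASV58),(ASV14,(ASV9,ASV70)))).
That clade contains 9 terminal taxa: ASV12, ASV14, ASV2, ASV25, ASV3, ASV58, ASV65, ASV70, ASV9.

9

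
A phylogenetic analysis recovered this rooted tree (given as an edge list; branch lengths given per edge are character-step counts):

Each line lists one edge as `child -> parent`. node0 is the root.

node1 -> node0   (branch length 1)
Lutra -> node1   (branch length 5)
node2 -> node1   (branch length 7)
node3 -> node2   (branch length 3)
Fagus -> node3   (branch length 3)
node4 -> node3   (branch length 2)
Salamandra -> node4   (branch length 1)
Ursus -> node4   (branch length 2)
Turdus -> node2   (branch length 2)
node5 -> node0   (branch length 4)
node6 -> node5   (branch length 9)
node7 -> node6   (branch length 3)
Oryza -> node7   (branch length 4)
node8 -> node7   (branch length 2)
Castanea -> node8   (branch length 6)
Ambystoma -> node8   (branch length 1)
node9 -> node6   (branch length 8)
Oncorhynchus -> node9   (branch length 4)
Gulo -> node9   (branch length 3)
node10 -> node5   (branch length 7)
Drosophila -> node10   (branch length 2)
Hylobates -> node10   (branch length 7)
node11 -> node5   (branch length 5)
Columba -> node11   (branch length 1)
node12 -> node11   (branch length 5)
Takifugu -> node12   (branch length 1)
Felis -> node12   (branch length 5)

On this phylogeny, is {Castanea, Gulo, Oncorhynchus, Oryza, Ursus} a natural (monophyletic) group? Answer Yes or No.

No

The MRCA of the listed taxa is the root, so the smallest clade containing them is the whole tree.
That clade also contains Ambystoma, Columba, Drosophila, Fagus, Felis, Hylobates, Lutra, Salamandra, Takifugu, Turdus, which are not in the proposed group, so the group is not monophyletic.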